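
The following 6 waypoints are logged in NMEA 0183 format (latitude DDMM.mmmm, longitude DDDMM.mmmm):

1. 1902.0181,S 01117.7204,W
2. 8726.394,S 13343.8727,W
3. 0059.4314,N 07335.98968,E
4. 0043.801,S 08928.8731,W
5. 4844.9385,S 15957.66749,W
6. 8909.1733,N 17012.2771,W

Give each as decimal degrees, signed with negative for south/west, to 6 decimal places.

Point 1:
  Lat: degrees = first 2 digits = 19, minutes = 2.0181; 19 + 2.0181/60 = 19.0336350
  S ⇒ negate
  Longitude: split at 3 digits → 011° and 17.7204′; 11 + 17.7204/60 = 11.2953400
  W → negative
Point 2:
  Latitude: split at 2 digits → 87° and 26.394′; 87 + 26.394/60 = 87.4399000
  S ⇒ negate
  Longitude: split at 3 digits → 133° and 43.8727′; 133 + 43.8727/60 = 133.7312117
  hemisphere W, so the sign is −
Point 3:
  Latitude: degrees = first 2 digits = 0, minutes = 59.4314; 0 + 59.4314/60 = 0.9905233
  N ⇒ keep positive
  Longitude: degrees = first 3 digits = 73, minutes = 35.98968; 73 + 35.98968/60 = 73.5998280
  E ⇒ keep positive
Point 4:
  φ: degrees = first 2 digits = 0, minutes = 43.801; 0 + 43.801/60 = 0.7300167
  S → negative
  Longitude: degrees = first 3 digits = 89, minutes = 28.8731; 89 + 28.8731/60 = 89.4812183
  W → negative
Point 5:
  Lat: degrees = first 2 digits = 48, minutes = 44.9385; 48 + 44.9385/60 = 48.7489750
  S ⇒ negate
  λ: split at 3 digits → 159° and 57.66749′; 159 + 57.66749/60 = 159.9611248
  hemisphere W, so the sign is −
Point 6:
  Latitude: split at 2 digits → 89° and 9.1733′; 89 + 9.1733/60 = 89.1528883
  N ⇒ keep positive
  Longitude: degrees = first 3 digits = 170, minutes = 12.2771; 170 + 12.2771/60 = 170.2046183
  W → negative

1. -19.033635, -11.295340
2. -87.439900, -133.731212
3. 0.990523, 73.599828
4. -0.730017, -89.481218
5. -48.748975, -159.961125
6. 89.152888, -170.204618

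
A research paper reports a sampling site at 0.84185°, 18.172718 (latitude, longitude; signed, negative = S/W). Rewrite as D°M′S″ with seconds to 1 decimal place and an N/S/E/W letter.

Latitude: 0.841850° → 50.51100′; 0.51100 × 60 = 30.660″
λ: 0.172718° → 10.36308′; 0.36308 × 60 = 21.785″

0°50′30.7″ N, 18°10′21.8″ E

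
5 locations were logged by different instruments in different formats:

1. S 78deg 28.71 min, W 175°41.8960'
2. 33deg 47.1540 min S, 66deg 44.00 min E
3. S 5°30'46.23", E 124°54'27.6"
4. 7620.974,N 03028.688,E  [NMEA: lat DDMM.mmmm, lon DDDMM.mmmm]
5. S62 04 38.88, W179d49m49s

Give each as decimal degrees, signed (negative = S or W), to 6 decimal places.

1. -78.478500, -175.698267
2. -33.785900, 66.733333
3. -5.512842, 124.907667
4. 76.349567, 30.478133
5. -62.077467, -179.830278

Point 1:
  φ: 78 + 28.71/60 = 78.4785000
  S → negative
  Longitude: 41.896′ = 0.698267°; total 175.6982667
  hemisphere W, so the sign is −
Point 2:
  φ: 47.154′ = 0.785900°; total 33.7859000
  hemisphere S, so the sign is −
  λ: 66 + 44/60 = 66.7333333
  E → positive
Point 3:
  Latitude: 5° + 30/60 + 46.23/3600 = 5 + 0.500000 + 0.012842 = 5.5128417
  S → negative
  λ: 124 + 54/60 + 27.6/3600 = 124.9076667
  E → positive
Point 4:
  Lat: degrees = first 2 digits = 76, minutes = 20.974; 76 + 20.974/60 = 76.3495667
  N → positive
  Lon: split at 3 digits → 030° and 28.688′; 30 + 28.688/60 = 30.4781333
  E ⇒ keep positive
Point 5:
  φ: 62° + 4/60 + 38.88/3600 = 62 + 0.066667 + 0.010800 = 62.0774667
  S → negative
  λ: 179° + 49/60 + 49/3600 = 179 + 0.816667 + 0.013611 = 179.8302778
  W → negative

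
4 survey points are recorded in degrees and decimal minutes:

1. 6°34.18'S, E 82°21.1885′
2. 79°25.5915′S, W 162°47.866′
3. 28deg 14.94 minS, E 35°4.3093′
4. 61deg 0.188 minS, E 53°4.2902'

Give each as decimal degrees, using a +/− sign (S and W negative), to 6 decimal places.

Point 1:
  Lat: 6 + 34.18/60 = 6.5696667
  hemisphere S, so the sign is −
  Longitude: 21.1885′ = 0.353142°; total 82.3531417
  E ⇒ keep positive
Point 2:
  φ: 79 + 25.5915/60 = 79.4265250
  hemisphere S, so the sign is −
  Longitude: 162 + 47.866/60 = 162.7977667
  W → negative
Point 3:
  Lat: 28 + 14.94/60 = 28.2490000
  S → negative
  Longitude: 4.3093′ = 0.071822°; total 35.0718217
  E → positive
Point 4:
  Latitude: 0.188′ = 0.003133°; total 61.0031333
  S → negative
  Longitude: 53 + 4.2902/60 = 53.0715033
  E ⇒ keep positive

1. -6.569667, 82.353142
2. -79.426525, -162.797767
3. -28.249000, 35.071822
4. -61.003133, 53.071503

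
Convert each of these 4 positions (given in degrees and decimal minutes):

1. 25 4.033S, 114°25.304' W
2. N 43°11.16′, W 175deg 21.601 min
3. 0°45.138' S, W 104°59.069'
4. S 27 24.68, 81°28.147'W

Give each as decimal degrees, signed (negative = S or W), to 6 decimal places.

Point 1:
  φ: 25 + 4.033/60 = 25.0672167
  hemisphere S, so the sign is −
  λ: 25.304′ = 0.421733°; total 114.4217333
  W ⇒ negate
Point 2:
  φ: 11.16′ = 0.186000°; total 43.1860000
  N → positive
  λ: 175 + 21.601/60 = 175.3600167
  W ⇒ negate
Point 3:
  Latitude: 0 + 45.138/60 = 0.7523000
  S → negative
  λ: 59.069′ = 0.984483°; total 104.9844833
  W ⇒ negate
Point 4:
  Lat: 27 + 24.68/60 = 27.4113333
  S ⇒ negate
  Longitude: 28.147′ = 0.469117°; total 81.4691167
  W ⇒ negate

1. -25.067217, -114.421733
2. 43.186000, -175.360017
3. -0.752300, -104.984483
4. -27.411333, -81.469117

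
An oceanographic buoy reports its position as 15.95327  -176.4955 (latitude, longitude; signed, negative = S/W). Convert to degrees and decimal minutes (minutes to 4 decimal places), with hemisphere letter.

15° 57.1962′ N, 176° 29.7300′ W

Latitude: minutes = (15.953270 − 15) × 60 = 57.196200
Longitude is negative → W; |value| = 176.495500
Lon: minutes = (176.495500 − 176) × 60 = 29.730000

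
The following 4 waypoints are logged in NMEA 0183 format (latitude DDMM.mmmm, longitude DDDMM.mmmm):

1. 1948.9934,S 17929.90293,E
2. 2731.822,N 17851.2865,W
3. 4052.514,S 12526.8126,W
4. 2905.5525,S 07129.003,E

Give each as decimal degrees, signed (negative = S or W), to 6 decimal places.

1. -19.816557, 179.498382
2. 27.530367, -178.854775
3. -40.875233, -125.446877
4. -29.092542, 71.483383

Point 1:
  φ: degrees = first 2 digits = 19, minutes = 48.9934; 19 + 48.9934/60 = 19.8165567
  hemisphere S, so the sign is −
  Lon: split at 3 digits → 179° and 29.90293′; 179 + 29.90293/60 = 179.4983822
  E → positive
Point 2:
  φ: degrees = first 2 digits = 27, minutes = 31.822; 27 + 31.822/60 = 27.5303667
  N ⇒ keep positive
  λ: degrees = first 3 digits = 178, minutes = 51.2865; 178 + 51.2865/60 = 178.8547750
  W → negative
Point 3:
  φ: split at 2 digits → 40° and 52.514′; 40 + 52.514/60 = 40.8752333
  S ⇒ negate
  Longitude: degrees = first 3 digits = 125, minutes = 26.8126; 125 + 26.8126/60 = 125.4468767
  W ⇒ negate
Point 4:
  Lat: split at 2 digits → 29° and 5.5525′; 29 + 5.5525/60 = 29.0925417
  hemisphere S, so the sign is −
  λ: split at 3 digits → 071° and 29.003′; 71 + 29.003/60 = 71.4833833
  E ⇒ keep positive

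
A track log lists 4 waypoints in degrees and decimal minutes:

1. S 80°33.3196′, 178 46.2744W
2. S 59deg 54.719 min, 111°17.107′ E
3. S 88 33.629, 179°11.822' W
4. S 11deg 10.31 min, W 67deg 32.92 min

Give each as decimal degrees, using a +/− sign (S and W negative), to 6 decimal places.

1. -80.555327, -178.771240
2. -59.911983, 111.285117
3. -88.560483, -179.197033
4. -11.171833, -67.548667

Point 1:
  φ: 33.3196′ = 0.555327°; total 80.5553267
  S → negative
  Lon: 178 + 46.2744/60 = 178.7712400
  W ⇒ negate
Point 2:
  Latitude: 54.719′ = 0.911983°; total 59.9119833
  S → negative
  λ: 111 + 17.107/60 = 111.2851167
  E ⇒ keep positive
Point 3:
  Lat: 33.629′ = 0.560483°; total 88.5604833
  S ⇒ negate
  λ: 11.822′ = 0.197033°; total 179.1970333
  W ⇒ negate
Point 4:
  Lat: 11 + 10.31/60 = 11.1718333
  S ⇒ negate
  λ: 67 + 32.92/60 = 67.5486667
  W → negative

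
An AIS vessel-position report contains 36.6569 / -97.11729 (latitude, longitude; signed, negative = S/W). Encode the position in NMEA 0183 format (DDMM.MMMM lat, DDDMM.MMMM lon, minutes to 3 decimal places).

φ: fractional part 0.656900 → 39.41400 minutes
Longitude is negative → W; |value| = 97.117290
λ: 97° + 0.117290 × 60 = 97° 7.03740′

3639.414,N / 09707.037,W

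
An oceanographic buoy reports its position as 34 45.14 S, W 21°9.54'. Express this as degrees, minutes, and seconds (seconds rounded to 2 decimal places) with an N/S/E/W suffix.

34°45′8.40″ S, 21°09′32.40″ W

Latitude: fractional minutes 0.14000 × 60 = 8.4000″
λ: 9.54000′ → 9′ and 0.54000 × 60 = 32.4000″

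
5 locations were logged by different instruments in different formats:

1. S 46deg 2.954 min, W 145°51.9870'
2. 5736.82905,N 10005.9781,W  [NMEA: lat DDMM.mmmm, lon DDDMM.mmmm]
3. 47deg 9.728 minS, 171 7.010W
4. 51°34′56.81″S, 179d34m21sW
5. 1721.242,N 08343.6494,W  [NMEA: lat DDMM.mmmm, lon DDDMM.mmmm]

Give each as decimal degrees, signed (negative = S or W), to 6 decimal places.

Point 1:
  Lat: 2.954′ = 0.049233°; total 46.0492333
  S ⇒ negate
  Lon: 145 + 51.987/60 = 145.8664500
  W ⇒ negate
Point 2:
  Lat: degrees = first 2 digits = 57, minutes = 36.82905; 57 + 36.82905/60 = 57.6138175
  N → positive
  Longitude: degrees = first 3 digits = 100, minutes = 5.9781; 100 + 5.9781/60 = 100.0996350
  W ⇒ negate
Point 3:
  Lat: 9.728′ = 0.162133°; total 47.1621333
  S → negative
  Longitude: 7.01′ = 0.116833°; total 171.1168333
  hemisphere W, so the sign is −
Point 4:
  Latitude: 34′ + 56.81″ = 34.94683′; 51 + 34.94683/60 = 51.5824472
  S → negative
  Lon: 34′ + 21″ = 34.35000′; 179 + 34.35000/60 = 179.5725000
  hemisphere W, so the sign is −
Point 5:
  Lat: split at 2 digits → 17° and 21.242′; 17 + 21.242/60 = 17.3540333
  N ⇒ keep positive
  Lon: degrees = first 3 digits = 83, minutes = 43.6494; 83 + 43.6494/60 = 83.7274900
  hemisphere W, so the sign is −

1. -46.049233, -145.866450
2. 57.613818, -100.099635
3. -47.162133, -171.116833
4. -51.582447, -179.572500
5. 17.354033, -83.727490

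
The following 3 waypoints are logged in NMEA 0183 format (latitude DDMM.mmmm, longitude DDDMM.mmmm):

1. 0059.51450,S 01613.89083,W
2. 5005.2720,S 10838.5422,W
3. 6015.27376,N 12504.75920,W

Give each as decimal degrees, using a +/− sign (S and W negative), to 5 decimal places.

Point 1:
  Lat: split at 2 digits → 00° and 59.5145′; 0 + 59.5145/60 = 0.991908
  hemisphere S, so the sign is −
  λ: degrees = first 3 digits = 16, minutes = 13.89083; 16 + 13.89083/60 = 16.231514
  hemisphere W, so the sign is −
Point 2:
  φ: degrees = first 2 digits = 50, minutes = 5.272; 50 + 5.272/60 = 50.087867
  S → negative
  Longitude: degrees = first 3 digits = 108, minutes = 38.5422; 108 + 38.5422/60 = 108.642370
  hemisphere W, so the sign is −
Point 3:
  Latitude: degrees = first 2 digits = 60, minutes = 15.27376; 60 + 15.27376/60 = 60.254563
  N ⇒ keep positive
  Lon: split at 3 digits → 125° and 4.7592′; 125 + 4.7592/60 = 125.079320
  W → negative

1. -0.99191, -16.23151
2. -50.08787, -108.64237
3. 60.25456, -125.07932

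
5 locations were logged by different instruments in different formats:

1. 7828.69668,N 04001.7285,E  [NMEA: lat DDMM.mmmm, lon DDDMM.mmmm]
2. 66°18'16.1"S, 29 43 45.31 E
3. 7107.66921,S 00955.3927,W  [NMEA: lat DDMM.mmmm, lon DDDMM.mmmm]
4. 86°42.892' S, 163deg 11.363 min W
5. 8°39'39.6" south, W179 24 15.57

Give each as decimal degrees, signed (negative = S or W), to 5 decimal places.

1. 78.47828, 40.02881
2. -66.30447, 29.72925
3. -71.12782, -9.92321
4. -86.71487, -163.18938
5. -8.66100, -179.40433

Point 1:
  φ: degrees = first 2 digits = 78, minutes = 28.69668; 78 + 28.69668/60 = 78.478278
  N → positive
  λ: degrees = first 3 digits = 40, minutes = 1.7285; 40 + 1.7285/60 = 40.028808
  E → positive
Point 2:
  Latitude: 66° + 18/60 + 16.1/3600 = 66 + 0.300000 + 0.004472 = 66.304472
  S → negative
  Longitude: 43′ + 45.31″ = 43.75517′; 29 + 43.75517/60 = 29.729253
  E → positive
Point 3:
  φ: degrees = first 2 digits = 71, minutes = 7.66921; 71 + 7.66921/60 = 71.127820
  S ⇒ negate
  Lon: split at 3 digits → 009° and 55.3927′; 9 + 55.3927/60 = 9.923212
  W → negative
Point 4:
  φ: 86 + 42.892/60 = 86.714867
  S → negative
  Lon: 163 + 11.363/60 = 163.189383
  W ⇒ negate
Point 5:
  φ: 39′ + 39.6″ = 39.66000′; 8 + 39.66000/60 = 8.661000
  S → negative
  Longitude: 179 + 24/60 + 15.57/3600 = 179.404325
  W → negative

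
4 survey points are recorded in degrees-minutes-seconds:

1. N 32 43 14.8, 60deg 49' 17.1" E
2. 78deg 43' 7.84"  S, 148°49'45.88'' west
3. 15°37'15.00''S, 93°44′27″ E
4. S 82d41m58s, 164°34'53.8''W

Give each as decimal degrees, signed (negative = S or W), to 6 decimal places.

1. 32.720778, 60.821417
2. -78.718844, -148.829411
3. -15.620833, 93.740833
4. -82.699444, -164.581611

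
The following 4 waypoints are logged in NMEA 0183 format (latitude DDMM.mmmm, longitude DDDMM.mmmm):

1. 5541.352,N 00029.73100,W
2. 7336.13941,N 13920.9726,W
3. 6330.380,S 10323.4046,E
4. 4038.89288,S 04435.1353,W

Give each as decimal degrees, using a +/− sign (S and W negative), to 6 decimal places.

Point 1:
  Lat: degrees = first 2 digits = 55, minutes = 41.352; 55 + 41.352/60 = 55.6892000
  N ⇒ keep positive
  Lon: degrees = first 3 digits = 0, minutes = 29.731; 0 + 29.731/60 = 0.4955167
  hemisphere W, so the sign is −
Point 2:
  φ: degrees = first 2 digits = 73, minutes = 36.13941; 73 + 36.13941/60 = 73.6023235
  N → positive
  Longitude: split at 3 digits → 139° and 20.9726′; 139 + 20.9726/60 = 139.3495433
  hemisphere W, so the sign is −
Point 3:
  Lat: split at 2 digits → 63° and 30.38′; 63 + 30.38/60 = 63.5063333
  hemisphere S, so the sign is −
  λ: split at 3 digits → 103° and 23.4046′; 103 + 23.4046/60 = 103.3900767
  E → positive
Point 4:
  φ: split at 2 digits → 40° and 38.89288′; 40 + 38.89288/60 = 40.6482147
  S → negative
  Longitude: split at 3 digits → 044° and 35.1353′; 44 + 35.1353/60 = 44.5855883
  W ⇒ negate

1. 55.689200, -0.495517
2. 73.602324, -139.349543
3. -63.506333, 103.390077
4. -40.648215, -44.585588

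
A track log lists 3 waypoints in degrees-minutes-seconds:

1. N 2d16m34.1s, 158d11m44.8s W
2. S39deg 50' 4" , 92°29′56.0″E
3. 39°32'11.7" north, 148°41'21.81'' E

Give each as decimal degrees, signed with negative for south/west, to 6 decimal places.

Point 1:
  φ: 2° + 16/60 + 34.1/3600 = 2 + 0.266667 + 0.009472 = 2.2761389
  N → positive
  Lon: 158° + 11/60 + 44.8/3600 = 158 + 0.183333 + 0.012444 = 158.1957778
  hemisphere W, so the sign is −
Point 2:
  Latitude: 50′ + 4″ = 50.06667′; 39 + 50.06667/60 = 39.8344444
  S → negative
  Longitude: 92° + 29/60 + 56/3600 = 92 + 0.483333 + 0.015556 = 92.4988889
  E ⇒ keep positive
Point 3:
  φ: 39 + 32/60 + 11.7/3600 = 39.5365833
  N ⇒ keep positive
  λ: 148 + 41/60 + 21.81/3600 = 148.6893917
  E ⇒ keep positive

1. 2.276139, -158.195778
2. -39.834444, 92.498889
3. 39.536583, 148.689392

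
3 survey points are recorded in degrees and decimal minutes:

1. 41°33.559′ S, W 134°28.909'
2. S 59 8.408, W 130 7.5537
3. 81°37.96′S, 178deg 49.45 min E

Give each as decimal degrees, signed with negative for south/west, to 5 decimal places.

Point 1:
  Latitude: 41 + 33.559/60 = 41.559317
  hemisphere S, so the sign is −
  Longitude: 28.909′ = 0.481817°; total 134.481817
  W → negative
Point 2:
  Latitude: 59 + 8.408/60 = 59.140133
  hemisphere S, so the sign is −
  Longitude: 7.5537′ = 0.125895°; total 130.125895
  W → negative
Point 3:
  φ: 37.96′ = 0.632667°; total 81.632667
  hemisphere S, so the sign is −
  λ: 49.45′ = 0.824167°; total 178.824167
  E → positive

1. -41.55932, -134.48182
2. -59.14013, -130.12590
3. -81.63267, 178.82417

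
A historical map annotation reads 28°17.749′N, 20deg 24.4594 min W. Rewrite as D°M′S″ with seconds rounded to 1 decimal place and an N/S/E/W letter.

Latitude: fractional minutes 0.74900 × 60 = 44.940″
Lon: 24.45940′ → 24′ and 0.45940 × 60 = 27.564″

28°17′44.9″ N, 20°24′27.6″ W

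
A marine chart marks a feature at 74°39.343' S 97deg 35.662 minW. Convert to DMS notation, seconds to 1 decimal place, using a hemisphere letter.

74°39′20.6″ S, 97°35′39.7″ W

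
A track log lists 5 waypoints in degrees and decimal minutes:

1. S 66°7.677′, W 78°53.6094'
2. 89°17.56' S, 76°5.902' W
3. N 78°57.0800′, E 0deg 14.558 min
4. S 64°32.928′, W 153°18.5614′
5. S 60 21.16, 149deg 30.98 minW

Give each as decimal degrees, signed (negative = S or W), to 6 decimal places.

Point 1:
  Latitude: 66 + 7.677/60 = 66.1279500
  S ⇒ negate
  Lon: 78 + 53.6094/60 = 78.8934900
  W ⇒ negate
Point 2:
  Lat: 89 + 17.56/60 = 89.2926667
  S → negative
  λ: 5.902′ = 0.098367°; total 76.0983667
  W → negative
Point 3:
  Latitude: 78 + 57.08/60 = 78.9513333
  N → positive
  Lon: 0 + 14.558/60 = 0.2426333
  E ⇒ keep positive
Point 4:
  Latitude: 32.928′ = 0.548800°; total 64.5488000
  hemisphere S, so the sign is −
  Longitude: 153 + 18.5614/60 = 153.3093567
  W → negative
Point 5:
  φ: 60 + 21.16/60 = 60.3526667
  S → negative
  Lon: 149 + 30.98/60 = 149.5163333
  hemisphere W, so the sign is −

1. -66.127950, -78.893490
2. -89.292667, -76.098367
3. 78.951333, 0.242633
4. -64.548800, -153.309357
5. -60.352667, -149.516333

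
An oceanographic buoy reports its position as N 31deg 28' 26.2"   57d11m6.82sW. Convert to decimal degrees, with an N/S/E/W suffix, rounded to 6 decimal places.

31.473944° N, 57.185228° W

Lat: 31 + 28/60 + 26.2/3600 = 31.4739444
λ: 57° + 11/60 + 6.82/3600 = 57 + 0.183333 + 0.001894 = 57.1852278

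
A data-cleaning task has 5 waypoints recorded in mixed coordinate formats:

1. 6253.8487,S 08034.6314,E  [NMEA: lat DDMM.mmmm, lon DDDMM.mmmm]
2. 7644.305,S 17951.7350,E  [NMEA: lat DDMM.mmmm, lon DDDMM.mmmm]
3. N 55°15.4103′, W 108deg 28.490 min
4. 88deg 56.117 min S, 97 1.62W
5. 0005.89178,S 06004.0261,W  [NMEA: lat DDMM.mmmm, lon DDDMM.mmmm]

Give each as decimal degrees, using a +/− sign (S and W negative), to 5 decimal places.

1. -62.89748, 80.57719
2. -76.73842, 179.86225
3. 55.25684, -108.47483
4. -88.93528, -97.02700
5. -0.09820, -60.06710

Point 1:
  Lat: split at 2 digits → 62° and 53.8487′; 62 + 53.8487/60 = 62.897478
  S → negative
  Lon: split at 3 digits → 080° and 34.6314′; 80 + 34.6314/60 = 80.577190
  E ⇒ keep positive
Point 2:
  Lat: degrees = first 2 digits = 76, minutes = 44.305; 76 + 44.305/60 = 76.738417
  S ⇒ negate
  λ: split at 3 digits → 179° and 51.735′; 179 + 51.735/60 = 179.862250
  E → positive
Point 3:
  Latitude: 15.4103′ = 0.256838°; total 55.256838
  N → positive
  λ: 108 + 28.49/60 = 108.474833
  W ⇒ negate
Point 4:
  Lat: 56.117′ = 0.935283°; total 88.935283
  hemisphere S, so the sign is −
  Lon: 97 + 1.62/60 = 97.027000
  hemisphere W, so the sign is −
Point 5:
  Latitude: split at 2 digits → 00° and 5.89178′; 0 + 5.89178/60 = 0.098196
  hemisphere S, so the sign is −
  λ: degrees = first 3 digits = 60, minutes = 4.0261; 60 + 4.0261/60 = 60.067102
  W → negative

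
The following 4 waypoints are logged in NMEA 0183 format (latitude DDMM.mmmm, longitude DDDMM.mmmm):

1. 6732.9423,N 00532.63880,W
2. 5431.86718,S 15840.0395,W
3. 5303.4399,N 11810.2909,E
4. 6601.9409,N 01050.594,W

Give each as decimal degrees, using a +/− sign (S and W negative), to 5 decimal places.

1. 67.54904, -5.54398
2. -54.53112, -158.66733
3. 53.05733, 118.17152
4. 66.03235, -10.84323

Point 1:
  φ: degrees = first 2 digits = 67, minutes = 32.9423; 67 + 32.9423/60 = 67.549038
  N ⇒ keep positive
  Longitude: split at 3 digits → 005° and 32.6388′; 5 + 32.6388/60 = 5.543980
  W ⇒ negate
Point 2:
  φ: degrees = first 2 digits = 54, minutes = 31.86718; 54 + 31.86718/60 = 54.531120
  hemisphere S, so the sign is −
  Longitude: split at 3 digits → 158° and 40.0395′; 158 + 40.0395/60 = 158.667325
  hemisphere W, so the sign is −
Point 3:
  φ: degrees = first 2 digits = 53, minutes = 3.4399; 53 + 3.4399/60 = 53.057332
  N → positive
  Longitude: split at 3 digits → 118° and 10.2909′; 118 + 10.2909/60 = 118.171515
  E ⇒ keep positive
Point 4:
  Latitude: split at 2 digits → 66° and 1.9409′; 66 + 1.9409/60 = 66.032348
  N ⇒ keep positive
  λ: split at 3 digits → 010° and 50.594′; 10 + 50.594/60 = 10.843233
  hemisphere W, so the sign is −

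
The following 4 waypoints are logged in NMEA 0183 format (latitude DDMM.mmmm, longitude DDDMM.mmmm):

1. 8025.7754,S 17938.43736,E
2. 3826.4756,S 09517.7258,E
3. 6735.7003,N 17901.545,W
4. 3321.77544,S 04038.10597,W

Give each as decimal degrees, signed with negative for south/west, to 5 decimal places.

Point 1:
  Latitude: split at 2 digits → 80° and 25.7754′; 80 + 25.7754/60 = 80.429590
  S ⇒ negate
  λ: split at 3 digits → 179° and 38.43736′; 179 + 38.43736/60 = 179.640623
  E ⇒ keep positive
Point 2:
  φ: degrees = first 2 digits = 38, minutes = 26.4756; 38 + 26.4756/60 = 38.441260
  S → negative
  λ: split at 3 digits → 095° and 17.7258′; 95 + 17.7258/60 = 95.295430
  E ⇒ keep positive
Point 3:
  φ: split at 2 digits → 67° and 35.7003′; 67 + 35.7003/60 = 67.595005
  N ⇒ keep positive
  λ: split at 3 digits → 179° and 1.545′; 179 + 1.545/60 = 179.025750
  W → negative
Point 4:
  φ: split at 2 digits → 33° and 21.77544′; 33 + 21.77544/60 = 33.362924
  S → negative
  Longitude: split at 3 digits → 040° and 38.10597′; 40 + 38.10597/60 = 40.635100
  W ⇒ negate

1. -80.42959, 179.64062
2. -38.44126, 95.29543
3. 67.59501, -179.02575
4. -33.36292, -40.63510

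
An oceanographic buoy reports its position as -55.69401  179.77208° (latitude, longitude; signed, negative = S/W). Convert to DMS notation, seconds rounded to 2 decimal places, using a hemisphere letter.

Latitude is negative → S; |value| = 55.694010
Latitude: 0.694010° → 41.64060′; 0.64060 × 60 = 38.4360″
Longitude: whole degrees 179; 46.32480′ → 46′ and 19.4880″

55°41′38.44″ S, 179°46′19.49″ E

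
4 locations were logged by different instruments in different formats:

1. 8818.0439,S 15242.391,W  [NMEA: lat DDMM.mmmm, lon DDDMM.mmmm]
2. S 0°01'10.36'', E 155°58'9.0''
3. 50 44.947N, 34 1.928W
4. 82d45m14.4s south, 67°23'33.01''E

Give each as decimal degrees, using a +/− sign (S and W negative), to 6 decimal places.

1. -88.300732, -152.706517
2. -0.019544, 155.969167
3. 50.749117, -34.032133
4. -82.754000, 67.392503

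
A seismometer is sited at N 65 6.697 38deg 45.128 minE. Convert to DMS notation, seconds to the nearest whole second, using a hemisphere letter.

65°06′42″ N, 38°45′8″ E

φ: fractional minutes 0.69700 × 60 = 41.82″
λ: 45.12800′ → 45′ and 0.12800 × 60 = 7.68″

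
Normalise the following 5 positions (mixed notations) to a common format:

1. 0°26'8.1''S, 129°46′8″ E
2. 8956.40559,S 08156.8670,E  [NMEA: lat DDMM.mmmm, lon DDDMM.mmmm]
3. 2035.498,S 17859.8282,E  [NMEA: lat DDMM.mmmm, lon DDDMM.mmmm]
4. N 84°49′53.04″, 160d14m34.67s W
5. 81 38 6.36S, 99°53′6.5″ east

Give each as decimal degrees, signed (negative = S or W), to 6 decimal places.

1. -0.435583, 129.768889
2. -89.940093, 81.947783
3. -20.591633, 178.997137
4. 84.831400, -160.242964
5. -81.635100, 99.885139

Point 1:
  φ: 26′ + 8.1″ = 26.13500′; 0 + 26.13500/60 = 0.4355833
  S → negative
  λ: 129° + 46/60 + 8/3600 = 129 + 0.766667 + 0.002222 = 129.7688889
  E → positive
Point 2:
  φ: split at 2 digits → 89° and 56.40559′; 89 + 56.40559/60 = 89.9400932
  S → negative
  Lon: split at 3 digits → 081° and 56.867′; 81 + 56.867/60 = 81.9477833
  E ⇒ keep positive
Point 3:
  Lat: split at 2 digits → 20° and 35.498′; 20 + 35.498/60 = 20.5916333
  S ⇒ negate
  Longitude: degrees = first 3 digits = 178, minutes = 59.8282; 178 + 59.8282/60 = 178.9971367
  E ⇒ keep positive
Point 4:
  φ: 84 + 49/60 + 53.04/3600 = 84.8314000
  N → positive
  Lon: 160° + 14/60 + 34.67/3600 = 160 + 0.233333 + 0.009631 = 160.2429639
  W → negative
Point 5:
  φ: 81° + 38/60 + 6.36/3600 = 81 + 0.633333 + 0.001767 = 81.6351000
  S ⇒ negate
  Lon: 53′ + 6.5″ = 53.10833′; 99 + 53.10833/60 = 99.8851389
  E → positive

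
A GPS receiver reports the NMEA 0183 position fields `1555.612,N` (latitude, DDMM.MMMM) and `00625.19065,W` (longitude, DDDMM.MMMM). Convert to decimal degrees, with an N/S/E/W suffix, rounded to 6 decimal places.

φ: degrees = first 2 digits = 15, minutes = 55.612; 15 + 55.612/60 = 15.9268667
λ: split at 3 digits → 006° and 25.19065′; 6 + 25.19065/60 = 6.4198442

15.926867° N, 6.419844° W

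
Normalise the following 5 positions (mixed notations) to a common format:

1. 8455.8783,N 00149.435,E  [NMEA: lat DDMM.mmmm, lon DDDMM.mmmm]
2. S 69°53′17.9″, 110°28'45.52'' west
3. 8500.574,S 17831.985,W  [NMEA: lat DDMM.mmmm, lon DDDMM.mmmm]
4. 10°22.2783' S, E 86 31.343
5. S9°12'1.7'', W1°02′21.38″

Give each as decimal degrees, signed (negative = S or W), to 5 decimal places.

Point 1:
  Lat: split at 2 digits → 84° and 55.8783′; 84 + 55.8783/60 = 84.931305
  N ⇒ keep positive
  λ: degrees = first 3 digits = 1, minutes = 49.435; 1 + 49.435/60 = 1.823917
  E → positive
Point 2:
  Latitude: 53′ + 17.9″ = 53.29833′; 69 + 53.29833/60 = 69.888306
  S ⇒ negate
  λ: 110 + 28/60 + 45.52/3600 = 110.479311
  W → negative
Point 3:
  φ: split at 2 digits → 85° and 0.574′; 85 + 0.574/60 = 85.009567
  S → negative
  Longitude: degrees = first 3 digits = 178, minutes = 31.985; 178 + 31.985/60 = 178.533083
  W ⇒ negate
Point 4:
  Latitude: 10 + 22.2783/60 = 10.371305
  S → negative
  Longitude: 86 + 31.343/60 = 86.522383
  E ⇒ keep positive
Point 5:
  φ: 9° + 12/60 + 1.7/3600 = 9 + 0.200000 + 0.000472 = 9.200472
  S → negative
  Lon: 2′ + 21.38″ = 2.35633′; 1 + 2.35633/60 = 1.039272
  W → negative

1. 84.93131, 1.82392
2. -69.88831, -110.47931
3. -85.00957, -178.53308
4. -10.37131, 86.52238
5. -9.20047, -1.03927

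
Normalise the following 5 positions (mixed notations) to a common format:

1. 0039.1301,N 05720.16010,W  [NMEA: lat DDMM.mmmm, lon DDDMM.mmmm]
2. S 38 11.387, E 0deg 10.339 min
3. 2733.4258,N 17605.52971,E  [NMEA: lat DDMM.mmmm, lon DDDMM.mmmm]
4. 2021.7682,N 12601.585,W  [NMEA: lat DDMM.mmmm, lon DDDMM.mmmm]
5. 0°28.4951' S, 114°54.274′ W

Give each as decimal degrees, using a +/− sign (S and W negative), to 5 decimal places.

1. 0.65217, -57.33600
2. -38.18978, 0.17232
3. 27.55710, 176.09216
4. 20.36280, -126.02642
5. -0.47492, -114.90457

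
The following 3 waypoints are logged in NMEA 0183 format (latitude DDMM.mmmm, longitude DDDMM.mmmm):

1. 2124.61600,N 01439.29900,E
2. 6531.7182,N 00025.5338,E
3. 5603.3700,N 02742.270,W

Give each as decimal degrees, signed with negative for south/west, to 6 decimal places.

Point 1:
  φ: degrees = first 2 digits = 21, minutes = 24.616; 21 + 24.616/60 = 21.4102667
  N → positive
  Longitude: degrees = first 3 digits = 14, minutes = 39.299; 14 + 39.299/60 = 14.6549833
  E ⇒ keep positive
Point 2:
  φ: split at 2 digits → 65° and 31.7182′; 65 + 31.7182/60 = 65.5286367
  N ⇒ keep positive
  λ: degrees = first 3 digits = 0, minutes = 25.5338; 0 + 25.5338/60 = 0.4255633
  E ⇒ keep positive
Point 3:
  Latitude: split at 2 digits → 56° and 3.37′; 56 + 3.37/60 = 56.0561667
  N → positive
  Longitude: split at 3 digits → 027° and 42.27′; 27 + 42.27/60 = 27.7045000
  W → negative

1. 21.410267, 14.654983
2. 65.528637, 0.425563
3. 56.056167, -27.704500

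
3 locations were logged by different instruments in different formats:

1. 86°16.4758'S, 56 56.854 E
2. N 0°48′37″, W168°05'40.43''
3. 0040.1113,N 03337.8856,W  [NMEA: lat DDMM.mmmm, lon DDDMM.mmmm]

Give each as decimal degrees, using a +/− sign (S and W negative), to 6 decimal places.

Point 1:
  Latitude: 16.4758′ = 0.274597°; total 86.2745967
  S → negative
  Longitude: 56 + 56.854/60 = 56.9475667
  E ⇒ keep positive
Point 2:
  Lat: 0 + 48/60 + 37/3600 = 0.8102778
  N → positive
  Lon: 168° + 5/60 + 40.43/3600 = 168 + 0.083333 + 0.011231 = 168.0945639
  hemisphere W, so the sign is −
Point 3:
  Lat: split at 2 digits → 00° and 40.1113′; 0 + 40.1113/60 = 0.6685217
  N → positive
  Longitude: split at 3 digits → 033° and 37.8856′; 33 + 37.8856/60 = 33.6314267
  hemisphere W, so the sign is −

1. -86.274597, 56.947567
2. 0.810278, -168.094564
3. 0.668522, -33.631427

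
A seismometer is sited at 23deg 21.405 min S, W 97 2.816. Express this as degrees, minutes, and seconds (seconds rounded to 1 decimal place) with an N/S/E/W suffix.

23°21′24.3″ S, 97°02′49.0″ W

Lat: 21.40500′ → 21′ and 0.40500 × 60 = 24.300″
Lon: 2.81600′ → 2′ and 0.81600 × 60 = 48.960″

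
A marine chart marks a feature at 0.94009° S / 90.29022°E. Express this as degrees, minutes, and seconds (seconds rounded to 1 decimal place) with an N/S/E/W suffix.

0°56′24.3″ S, 90°17′24.8″ E

Lat: whole degrees 0; 56.40540′ → 56′ and 24.324″
Lon: whole degrees 90; 17.41320′ → 17′ and 24.792″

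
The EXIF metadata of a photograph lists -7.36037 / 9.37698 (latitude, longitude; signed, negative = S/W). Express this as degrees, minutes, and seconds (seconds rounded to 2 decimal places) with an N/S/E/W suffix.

7°21′37.33″ S, 9°22′37.13″ E

Latitude is negative → S; |value| = 7.360370
Lat: whole degrees 7; 21.62220′ → 21′ and 37.3320″
Longitude: 0.376980° → 22.61880′; 0.61880 × 60 = 37.1280″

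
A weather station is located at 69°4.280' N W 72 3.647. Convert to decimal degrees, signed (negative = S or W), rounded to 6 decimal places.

69.071333, -72.060783

Lat: 69 + 4.28/60 = 69.0713333
N ⇒ keep positive
λ: 72 + 3.647/60 = 72.0607833
W ⇒ negate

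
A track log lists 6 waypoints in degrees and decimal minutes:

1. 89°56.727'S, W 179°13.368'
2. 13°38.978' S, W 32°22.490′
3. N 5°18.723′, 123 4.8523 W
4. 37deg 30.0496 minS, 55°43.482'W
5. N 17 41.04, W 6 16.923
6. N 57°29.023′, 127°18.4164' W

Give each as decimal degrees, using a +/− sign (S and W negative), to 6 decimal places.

1. -89.945450, -179.222800
2. -13.649633, -32.374833
3. 5.312050, -123.080872
4. -37.500827, -55.724700
5. 17.684000, -6.282050
6. 57.483717, -127.306940

Point 1:
  Latitude: 56.727′ = 0.945450°; total 89.9454500
  hemisphere S, so the sign is −
  λ: 179 + 13.368/60 = 179.2228000
  hemisphere W, so the sign is −
Point 2:
  Lat: 38.978′ = 0.649633°; total 13.6496333
  hemisphere S, so the sign is −
  Longitude: 22.49′ = 0.374833°; total 32.3748333
  W ⇒ negate
Point 3:
  Latitude: 5 + 18.723/60 = 5.3120500
  N → positive
  Longitude: 4.8523′ = 0.080872°; total 123.0808717
  W ⇒ negate
Point 4:
  Latitude: 30.0496′ = 0.500827°; total 37.5008267
  S → negative
  λ: 43.482′ = 0.724700°; total 55.7247000
  W ⇒ negate
Point 5:
  φ: 41.04′ = 0.684000°; total 17.6840000
  N ⇒ keep positive
  Longitude: 6 + 16.923/60 = 6.2820500
  W → negative
Point 6:
  φ: 29.023′ = 0.483717°; total 57.4837167
  N → positive
  Longitude: 127 + 18.4164/60 = 127.3069400
  W → negative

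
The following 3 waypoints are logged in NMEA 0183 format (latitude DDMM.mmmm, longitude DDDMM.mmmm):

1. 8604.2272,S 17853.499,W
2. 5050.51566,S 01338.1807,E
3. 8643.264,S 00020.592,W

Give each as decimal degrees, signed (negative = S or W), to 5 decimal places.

1. -86.07045, -178.89165
2. -50.84193, 13.63635
3. -86.72107, -0.34320

Point 1:
  Latitude: degrees = first 2 digits = 86, minutes = 4.2272; 86 + 4.2272/60 = 86.070453
  S → negative
  Longitude: degrees = first 3 digits = 178, minutes = 53.499; 178 + 53.499/60 = 178.891650
  hemisphere W, so the sign is −
Point 2:
  φ: degrees = first 2 digits = 50, minutes = 50.51566; 50 + 50.51566/60 = 50.841928
  hemisphere S, so the sign is −
  λ: degrees = first 3 digits = 13, minutes = 38.1807; 13 + 38.1807/60 = 13.636345
  E → positive
Point 3:
  φ: split at 2 digits → 86° and 43.264′; 86 + 43.264/60 = 86.721067
  S ⇒ negate
  Lon: split at 3 digits → 000° and 20.592′; 0 + 20.592/60 = 0.343200
  W → negative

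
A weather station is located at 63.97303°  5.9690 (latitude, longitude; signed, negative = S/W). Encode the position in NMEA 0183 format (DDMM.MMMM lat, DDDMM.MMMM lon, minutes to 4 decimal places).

6358.3818,N / 00558.1400,E

φ: 63° + 0.973030 × 60 = 63° 58.381800′
Longitude: 5° + 0.969000 × 60 = 5° 58.140000′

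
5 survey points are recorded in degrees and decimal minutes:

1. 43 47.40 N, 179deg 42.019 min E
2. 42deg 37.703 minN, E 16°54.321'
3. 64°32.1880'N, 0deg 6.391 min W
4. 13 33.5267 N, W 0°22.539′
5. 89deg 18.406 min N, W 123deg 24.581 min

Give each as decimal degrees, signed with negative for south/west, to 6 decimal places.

1. 43.790000, 179.700317
2. 42.628383, 16.905350
3. 64.536467, -0.106517
4. 13.558778, -0.375650
5. 89.306767, -123.409683

Point 1:
  Lat: 47.4′ = 0.790000°; total 43.7900000
  N → positive
  λ: 179 + 42.019/60 = 179.7003167
  E → positive
Point 2:
  φ: 42 + 37.703/60 = 42.6283833
  N → positive
  Longitude: 54.321′ = 0.905350°; total 16.9053500
  E → positive
Point 3:
  φ: 32.188′ = 0.536467°; total 64.5364667
  N → positive
  Lon: 6.391′ = 0.106517°; total 0.1065167
  W → negative
Point 4:
  φ: 13 + 33.5267/60 = 13.5587783
  N ⇒ keep positive
  Longitude: 22.539′ = 0.375650°; total 0.3756500
  W → negative
Point 5:
  Lat: 18.406′ = 0.306767°; total 89.3067667
  N → positive
  Longitude: 24.581′ = 0.409683°; total 123.4096833
  hemisphere W, so the sign is −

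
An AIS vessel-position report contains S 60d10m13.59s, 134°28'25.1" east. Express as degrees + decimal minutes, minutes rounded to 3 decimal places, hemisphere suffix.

60° 10.227′ S, 134° 28.418′ E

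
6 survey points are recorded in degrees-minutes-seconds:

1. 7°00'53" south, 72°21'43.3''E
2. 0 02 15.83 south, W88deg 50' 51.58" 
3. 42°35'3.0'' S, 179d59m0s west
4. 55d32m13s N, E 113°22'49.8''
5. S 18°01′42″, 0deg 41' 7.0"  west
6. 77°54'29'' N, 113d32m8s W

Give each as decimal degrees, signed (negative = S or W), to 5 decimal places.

1. -7.01472, 72.36203
2. -0.03773, -88.84766
3. -42.58417, -179.98333
4. 55.53694, 113.38050
5. -18.02833, -0.68528
6. 77.90806, -113.53556

Point 1:
  Lat: 0′ + 53″ = 0.88333′; 7 + 0.88333/60 = 7.014722
  hemisphere S, so the sign is −
  λ: 72 + 21/60 + 43.3/3600 = 72.362028
  E → positive
Point 2:
  Lat: 0° + 2/60 + 15.83/3600 = 0 + 0.033333 + 0.004397 = 0.037731
  S ⇒ negate
  Lon: 50′ + 51.58″ = 50.85967′; 88 + 50.85967/60 = 88.847661
  W → negative
Point 3:
  Latitude: 42° + 35/60 + 3/3600 = 42 + 0.583333 + 0.000833 = 42.584167
  S → negative
  Longitude: 179 + 59/60 + 0/3600 = 179.983333
  hemisphere W, so the sign is −
Point 4:
  φ: 32′ + 13″ = 32.21667′; 55 + 32.21667/60 = 55.536944
  N ⇒ keep positive
  Longitude: 113° + 22/60 + 49.8/3600 = 113 + 0.366667 + 0.013833 = 113.380500
  E → positive
Point 5:
  φ: 18 + 1/60 + 42/3600 = 18.028333
  S ⇒ negate
  Lon: 41′ + 7″ = 41.11667′; 0 + 41.11667/60 = 0.685278
  W ⇒ negate
Point 6:
  Latitude: 54′ + 29″ = 54.48333′; 77 + 54.48333/60 = 77.908056
  N ⇒ keep positive
  Lon: 113° + 32/60 + 8/3600 = 113 + 0.533333 + 0.002222 = 113.535556
  hemisphere W, so the sign is −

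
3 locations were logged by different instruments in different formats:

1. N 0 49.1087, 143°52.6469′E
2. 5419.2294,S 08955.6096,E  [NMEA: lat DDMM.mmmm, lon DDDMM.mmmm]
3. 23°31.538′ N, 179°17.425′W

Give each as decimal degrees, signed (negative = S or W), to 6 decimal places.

Point 1:
  φ: 49.1087′ = 0.818478°; total 0.8184783
  N ⇒ keep positive
  λ: 143 + 52.6469/60 = 143.8774483
  E → positive
Point 2:
  Latitude: degrees = first 2 digits = 54, minutes = 19.2294; 54 + 19.2294/60 = 54.3204900
  S ⇒ negate
  Longitude: degrees = first 3 digits = 89, minutes = 55.6096; 89 + 55.6096/60 = 89.9268267
  E ⇒ keep positive
Point 3:
  φ: 23 + 31.538/60 = 23.5256333
  N → positive
  λ: 17.425′ = 0.290417°; total 179.2904167
  W ⇒ negate

1. 0.818478, 143.877448
2. -54.320490, 89.926827
3. 23.525633, -179.290417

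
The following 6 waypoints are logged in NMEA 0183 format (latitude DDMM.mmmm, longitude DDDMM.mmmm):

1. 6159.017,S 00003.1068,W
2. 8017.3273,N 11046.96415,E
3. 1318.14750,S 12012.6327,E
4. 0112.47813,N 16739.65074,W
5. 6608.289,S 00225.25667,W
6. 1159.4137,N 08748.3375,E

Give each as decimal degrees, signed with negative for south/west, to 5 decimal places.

Point 1:
  φ: split at 2 digits → 61° and 59.017′; 61 + 59.017/60 = 61.983617
  S ⇒ negate
  Longitude: split at 3 digits → 000° and 3.1068′; 0 + 3.1068/60 = 0.051780
  W → negative
Point 2:
  Lat: degrees = first 2 digits = 80, minutes = 17.3273; 80 + 17.3273/60 = 80.288788
  N ⇒ keep positive
  λ: degrees = first 3 digits = 110, minutes = 46.96415; 110 + 46.96415/60 = 110.782736
  E ⇒ keep positive
Point 3:
  φ: split at 2 digits → 13° and 18.1475′; 13 + 18.1475/60 = 13.302458
  hemisphere S, so the sign is −
  Longitude: split at 3 digits → 120° and 12.6327′; 120 + 12.6327/60 = 120.210545
  E → positive
Point 4:
  Lat: degrees = first 2 digits = 1, minutes = 12.47813; 1 + 12.47813/60 = 1.207969
  N ⇒ keep positive
  λ: degrees = first 3 digits = 167, minutes = 39.65074; 167 + 39.65074/60 = 167.660846
  W ⇒ negate
Point 5:
  Lat: degrees = first 2 digits = 66, minutes = 8.289; 66 + 8.289/60 = 66.138150
  S → negative
  Lon: split at 3 digits → 002° and 25.25667′; 2 + 25.25667/60 = 2.420945
  hemisphere W, so the sign is −
Point 6:
  Latitude: split at 2 digits → 11° and 59.4137′; 11 + 59.4137/60 = 11.990228
  N → positive
  λ: degrees = first 3 digits = 87, minutes = 48.3375; 87 + 48.3375/60 = 87.805625
  E ⇒ keep positive

1. -61.98362, -0.05178
2. 80.28879, 110.78274
3. -13.30246, 120.21055
4. 1.20797, -167.66085
5. -66.13815, -2.42094
6. 11.99023, 87.80563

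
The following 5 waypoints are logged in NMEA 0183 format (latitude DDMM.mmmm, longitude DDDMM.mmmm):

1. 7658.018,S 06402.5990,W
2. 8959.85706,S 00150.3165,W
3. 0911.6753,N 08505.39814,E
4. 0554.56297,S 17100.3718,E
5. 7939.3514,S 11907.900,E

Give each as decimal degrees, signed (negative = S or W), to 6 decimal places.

1. -76.966967, -64.043317
2. -89.997618, -1.838608
3. 9.194588, 85.089969
4. -5.909383, 171.006197
5. -79.655857, 119.131667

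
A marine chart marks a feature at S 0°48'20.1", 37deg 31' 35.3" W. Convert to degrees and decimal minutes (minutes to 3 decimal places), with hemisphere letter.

Lat: seconds/60 = 0.33500; minutes = 48 + 0.33500 = 48.33500
λ: 31 + 35.3/60 = 31.58833′

0° 48.335′ S, 37° 31.588′ W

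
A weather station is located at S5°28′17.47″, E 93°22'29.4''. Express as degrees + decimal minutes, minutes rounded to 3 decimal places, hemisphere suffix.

Latitude: seconds/60 = 0.29117; minutes = 28 + 0.29117 = 28.29117
Longitude: seconds/60 = 0.49000; minutes = 22 + 0.49000 = 22.49000

5° 28.291′ S, 93° 22.490′ E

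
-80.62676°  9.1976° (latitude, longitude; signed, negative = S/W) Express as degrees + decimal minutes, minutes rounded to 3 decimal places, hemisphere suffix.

80° 37.606′ S, 9° 11.856′ E

Latitude is negative → S; |value| = 80.626760
φ: 80° + 0.626760 × 60 = 80° 37.60560′
Lon: minutes = (9.197600 − 9) × 60 = 11.85600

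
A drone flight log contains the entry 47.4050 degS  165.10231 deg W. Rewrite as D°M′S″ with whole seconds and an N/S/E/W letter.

Lat: whole degrees 47; 24.30000′ → 24′ and 18.00″
Longitude: 0.102310° → 6.13860′; 0.13860 × 60 = 8.32″

47°24′18″ S, 165°06′8″ W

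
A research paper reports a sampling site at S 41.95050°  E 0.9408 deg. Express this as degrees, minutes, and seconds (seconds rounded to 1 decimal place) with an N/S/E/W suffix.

41°57′1.8″ S, 0°56′26.9″ E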